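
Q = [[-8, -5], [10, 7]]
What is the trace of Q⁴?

97

tr Q = -1 and det Q = -6, so the characteristic polynomial is λ² − (-1)λ + (-6) with roots 2 and -3.
Eigenvectors give P = [[-1, 1], [2, -1]] with P⁻¹ = [[1, 1], [2, 1]], and Q = P·diag(2, -3)·P⁻¹.
Then Q⁴ = P·diag(16, 81)·P⁻¹ = [[-16, 81], [32, -81]] · [[1, 1], [2, 1]] = [[146, 65], [-130, -49]].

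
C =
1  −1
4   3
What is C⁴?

C² = [[−3, −4], [16, 5]]
C³ = [[−19, −9], [36, −1]]
C⁴ = [[−55, −8], [32, −39]]

[[−55, −8], [32, −39]]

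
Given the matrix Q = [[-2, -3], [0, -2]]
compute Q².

[[4, 12], [0, 4]]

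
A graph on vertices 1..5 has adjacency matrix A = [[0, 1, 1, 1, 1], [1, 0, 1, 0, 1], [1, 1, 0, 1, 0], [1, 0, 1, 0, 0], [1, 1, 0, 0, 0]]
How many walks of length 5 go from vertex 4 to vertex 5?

The number of length-5 walks from vertex 4 to vertex 5 is entry (4,5) of A^5, where A is the adjacency matrix.
A^2 = [[4, 2, 2, 1, 1], [2, 3, 1, 2, 1], [2, 1, 3, 1, 2], [1, 2, 1, 2, 1], [1, 1, 2, 1, 2]]
A^3 = [[6, 7, 7, 6, 6], [7, 4, 7, 3, 5], [7, 7, 4, 5, 3], [6, 3, 5, 2, 3], [6, 5, 3, 3, 2]]
A^4 = [[26, 19, 19, 13, 13], [19, 19, 14, 14, 11], [19, 14, 19, 11, 14], [13, 14, 11, 11, 9], [13, 11, 14, 9, 11]]
A^5 = [[64, 58, 58, 45, 45], [58, 44, 52, 33, 38], [58, 52, 44, 38, 33], [45, 33, 38, 24, 27], [45, 38, 33, 27, 24]]

27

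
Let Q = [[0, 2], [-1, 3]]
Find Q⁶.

tr Q = 3 and det Q = 2, so the characteristic polynomial is λ² − (3)λ + (2) with roots 1 and 2.
Eigenvectors give P = [[2, -1], [1, -1]] with P⁻¹ = [[1, -1], [1, -2]], and Q = P·diag(1, 2)·P⁻¹.
Then Q⁶ = P·diag(1, 64)·P⁻¹ = [[2, -64], [1, -64]] · [[1, -1], [1, -2]] = [[-62, 126], [-63, 127]].

[[-62, 126], [-63, 127]]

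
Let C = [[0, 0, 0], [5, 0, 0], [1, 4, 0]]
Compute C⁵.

[[0, 0, 0], [0, 0, 0], [0, 0, 0]]

C is strictly triangular, hence nilpotent: C³ = 0, so C⁵ = 0.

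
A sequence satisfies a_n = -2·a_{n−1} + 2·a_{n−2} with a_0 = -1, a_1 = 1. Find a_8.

-1552

With companion matrix T = [[-2, 2], [1, 0]], [a_n, a_{n−1}]ᵀ = T·[a_{n−1}, a_{n−2}]ᵀ, so [a_8, a_7]ᵀ = T⁷·[a_1, a_0]ᵀ.
T⁷ = [[-896, 656], [328, -240]], giving [a_8, a_7]ᵀ = [[-1552], [568]].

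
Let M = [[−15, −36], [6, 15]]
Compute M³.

[[−135, −324], [54, 135]]

tr M = 0 and det M = −9, so the characteristic polynomial is λ² − (0)λ + (−9) with roots 3 and −3.
Eigenvectors give P = [[−2, 3], [1, −1]] with P⁻¹ = [[1, 3], [1, 2]], and M = P·diag(3, −3)·P⁻¹.
Then M³ = P·diag(27, −27)·P⁻¹ = [[−54, −81], [27, 27]] · [[1, 3], [1, 2]] = [[−135, −324], [54, 135]].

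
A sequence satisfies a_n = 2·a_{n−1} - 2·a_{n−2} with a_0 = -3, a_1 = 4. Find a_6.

With companion matrix B = [[2, -2], [1, 0]], [a_n, a_{n−1}]ᵀ = B·[a_{n−1}, a_{n−2}]ᵀ, so [a_6, a_5]ᵀ = B⁵·[a_1, a_0]ᵀ.
B⁵ = [[-8, 8], [-4, 0]], giving [a_6, a_5]ᵀ = [[-56], [-16]].

-56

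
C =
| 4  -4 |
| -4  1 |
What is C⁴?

C² = [[32, -20], [-20, 17]]
C³ = [[208, -148], [-148, 97]]
C⁴ = [[1424, -980], [-980, 689]]

[[1424, -980], [-980, 689]]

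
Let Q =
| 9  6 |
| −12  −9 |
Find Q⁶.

[[729, 0], [0, 729]]

tr Q = 0 and det Q = −9, so the characteristic polynomial is λ² − (0)λ + (−9) with roots −3 and 3.
Eigenvectors give P = [[1, 1], [−2, −1]] with P⁻¹ = [[−1, −1], [2, 1]], and Q = P·diag(−3, 3)·P⁻¹.
Then Q⁶ = P·diag(729, 729)·P⁻¹ = [[729, 729], [−1458, −729]] · [[−1, −1], [2, 1]] = [[729, 0], [0, 729]].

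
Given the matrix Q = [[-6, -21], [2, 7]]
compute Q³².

[[-6, -21], [2, 7]]

Q² = Q (a projection; rank 1, trace 1), so Q³² = Q.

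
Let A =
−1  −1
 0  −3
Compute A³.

A² = [[1, 4], [0, 9]]
A³ = [[−1, −13], [0, −27]]

[[−1, −13], [0, −27]]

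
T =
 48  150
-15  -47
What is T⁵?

tr T = 1 and det T = -6, so the characteristic polynomial is λ² − (1)λ + (-6) with roots -2 and 3.
Eigenvectors give P = [[-3, -10], [1, 3]] with P⁻¹ = [[3, 10], [-1, -3]], and T = P·diag(-2, 3)·P⁻¹.
Then T⁵ = P·diag(-32, 243)·P⁻¹ = [[96, -2430], [-32, 729]] · [[3, 10], [-1, -3]] = [[2718, 8250], [-825, -2507]].

[[2718, 8250], [-825, -2507]]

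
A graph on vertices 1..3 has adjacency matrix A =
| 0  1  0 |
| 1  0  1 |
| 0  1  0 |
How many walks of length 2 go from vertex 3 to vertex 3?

1

The number of length-2 walks from vertex 3 to vertex 3 is entry (3,3) of A^2, where A is the adjacency matrix.
A^2 = [[1, 0, 1], [0, 2, 0], [1, 0, 1]]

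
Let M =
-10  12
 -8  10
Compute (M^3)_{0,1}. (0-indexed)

tr M = 0 and det M = -4, so the characteristic polynomial is λ² − (0)λ + (-4) with roots -2 and 2.
Eigenvectors give P = [[-3, -1], [-2, -1]] with P⁻¹ = [[-1, 1], [2, -3]], and M = P·diag(-2, 2)·P⁻¹.
Then M^3 = P·diag(-8, 8)·P⁻¹ = [[24, -8], [16, -8]] · [[-1, 1], [2, -3]] = [[-40, 48], [-32, 40]].

48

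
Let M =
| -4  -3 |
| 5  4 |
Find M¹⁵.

[[-4, -3], [5, 4]]

M² = I (check: tr M = 0 and det M = -1), so M¹⁵ = M since 15 is odd.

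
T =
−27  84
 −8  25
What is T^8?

tr T = −2 and det T = −3, so the characteristic polynomial is λ² − (−2)λ + (−3) with roots −3 and 1.
Eigenvectors give P = [[7, 3], [2, 1]] with P⁻¹ = [[1, −3], [−2, 7]], and T = P·diag(−3, 1)·P⁻¹.
Then T^8 = P·diag(6561, 1)·P⁻¹ = [[45927, 3], [13122, 1]] · [[1, −3], [−2, 7]] = [[45921, −137760], [13120, −39359]].

[[45921, −137760], [13120, −39359]]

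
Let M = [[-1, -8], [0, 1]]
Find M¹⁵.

[[-1, -8], [0, 1]]

M² = I (check: tr M = 0 and det M = -1), so M¹⁵ = M since 15 is odd.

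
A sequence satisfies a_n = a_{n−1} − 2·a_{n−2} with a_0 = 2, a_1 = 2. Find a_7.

With companion matrix M = [[1, −2], [1, 0]], [a_n, a_{n−1}]ᵀ = M·[a_{n−1}, a_{n−2}]ᵀ, so [a_7, a_6]ᵀ = M⁶·[a_1, a_0]ᵀ.
M⁶ = [[7, −10], [5, 2]], giving [a_7, a_6]ᵀ = [[−6], [14]].

−6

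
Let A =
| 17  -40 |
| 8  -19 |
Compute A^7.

tr A = -2 and det A = -3, so the characteristic polynomial is λ² − (-2)λ + (-3) with roots 1 and -3.
Eigenvectors give P = [[5, 2], [2, 1]] with P⁻¹ = [[1, -2], [-2, 5]], and A = P·diag(1, -3)·P⁻¹.
Then A^7 = P·diag(1, -2187)·P⁻¹ = [[5, -4374], [2, -2187]] · [[1, -2], [-2, 5]] = [[8753, -21880], [4376, -10939]].

[[8753, -21880], [4376, -10939]]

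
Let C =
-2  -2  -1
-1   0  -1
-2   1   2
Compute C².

[[8, 3, 2], [4, 1, -1], [-1, 6, 5]]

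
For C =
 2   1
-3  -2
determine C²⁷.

C² = I (check: tr C = 0 and det C = -1), so C²⁷ = C since 27 is odd.

[[2, 1], [-3, -2]]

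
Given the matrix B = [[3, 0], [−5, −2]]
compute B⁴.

[[81, 0], [−65, 16]]

tr B = 1 and det B = −6, so the characteristic polynomial is λ² − (1)λ + (−6) with roots 3 and −2.
Eigenvectors give P = [[1, 0], [−1, 1]] with P⁻¹ = [[1, 0], [1, 1]], and B = P·diag(3, −2)·P⁻¹.
Then B⁴ = P·diag(81, 16)·P⁻¹ = [[81, 0], [−81, 16]] · [[1, 0], [1, 1]] = [[81, 0], [−65, 16]].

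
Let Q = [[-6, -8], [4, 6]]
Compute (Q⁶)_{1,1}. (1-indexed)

64

tr Q = 0 and det Q = -4, so the characteristic polynomial is λ² − (0)λ + (-4) with roots -2 and 2.
Eigenvectors give P = [[-2, -1], [1, 1]] with P⁻¹ = [[-1, -1], [1, 2]], and Q = P·diag(-2, 2)·P⁻¹.
Then Q⁶ = P·diag(64, 64)·P⁻¹ = [[-128, -64], [64, 64]] · [[-1, -1], [1, 2]] = [[64, 0], [0, 64]].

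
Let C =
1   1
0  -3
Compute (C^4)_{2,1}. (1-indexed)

C^2 = [[1, -2], [0, 9]]
C^3 = [[1, 7], [0, -27]]
C^4 = [[1, -20], [0, 81]]

0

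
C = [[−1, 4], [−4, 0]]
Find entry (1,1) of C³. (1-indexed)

C² = [[−15, −4], [4, −16]]
C³ = [[31, −60], [60, 16]]

31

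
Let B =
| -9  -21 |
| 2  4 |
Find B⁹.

tr B = -5 and det B = 6, so the characteristic polynomial is λ² − (-5)λ + (6) with roots -2 and -3.
Eigenvectors give P = [[-3, -7], [1, 2]] with P⁻¹ = [[2, 7], [-1, -3]], and B = P·diag(-2, -3)·P⁻¹.
Then B⁹ = P·diag(-512, -19683)·P⁻¹ = [[1536, 137781], [-512, -39366]] · [[2, 7], [-1, -3]] = [[-134709, -402591], [38342, 114514]].

[[-134709, -402591], [38342, 114514]]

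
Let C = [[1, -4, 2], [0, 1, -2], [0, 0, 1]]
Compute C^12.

[[1, -48, 552], [0, 1, -24], [0, 0, 1]]

C = I + N where N = [[0, -4, 2], [0, 0, -2], [0, 0, 0]] is strictly upper-triangular, so N^3 = 0.
(I + N)^12 = I + 12·N + 66·N^2 = [[1, -48, 552], [0, 1, -24], [0, 0, 1]].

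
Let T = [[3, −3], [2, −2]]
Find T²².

[[3, −3], [2, −2]]

T² = T (a projection; rank 1, trace 1), so T²² = T.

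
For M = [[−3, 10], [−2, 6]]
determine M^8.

tr M = 3 and det M = 2, so the characteristic polynomial is λ² − (3)λ + (2) with roots 2 and 1.
Eigenvectors give P = [[2, 5], [1, 2]] with P⁻¹ = [[−2, 5], [1, −2]], and M = P·diag(2, 1)·P⁻¹.
Then M^8 = P·diag(256, 1)·P⁻¹ = [[512, 5], [256, 2]] · [[−2, 5], [1, −2]] = [[−1019, 2550], [−510, 1276]].

[[−1019, 2550], [−510, 1276]]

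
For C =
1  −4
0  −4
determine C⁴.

C² = [[1, 12], [0, 16]]
C³ = [[1, −52], [0, −64]]
C⁴ = [[1, 204], [0, 256]]

[[1, 204], [0, 256]]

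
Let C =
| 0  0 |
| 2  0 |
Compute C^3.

C is strictly triangular, hence nilpotent: C^2 = 0, so C^3 = 0.

[[0, 0], [0, 0]]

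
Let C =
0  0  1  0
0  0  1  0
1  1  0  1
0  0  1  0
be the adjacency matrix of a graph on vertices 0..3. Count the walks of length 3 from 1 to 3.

0

The number of length-3 walks from vertex 1 to vertex 3 is entry (1,3) of C^3, where C is the adjacency matrix.
C^2 = [[1, 1, 0, 1], [1, 1, 0, 1], [0, 0, 3, 0], [1, 1, 0, 1]]
C^3 = [[0, 0, 3, 0], [0, 0, 3, 0], [3, 3, 0, 3], [0, 0, 3, 0]]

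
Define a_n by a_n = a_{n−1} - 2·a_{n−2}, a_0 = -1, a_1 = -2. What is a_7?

With companion matrix M = [[1, -2], [1, 0]], [a_n, a_{n−1}]ᵀ = M·[a_{n−1}, a_{n−2}]ᵀ, so [a_7, a_6]ᵀ = M⁶·[a_1, a_0]ᵀ.
M⁶ = [[7, -10], [5, 2]], giving [a_7, a_6]ᵀ = [[-4], [-12]].

-4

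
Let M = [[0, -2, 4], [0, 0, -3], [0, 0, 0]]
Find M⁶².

M is strictly triangular, hence nilpotent: M³ = 0, so M⁶² = 0.

[[0, 0, 0], [0, 0, 0], [0, 0, 0]]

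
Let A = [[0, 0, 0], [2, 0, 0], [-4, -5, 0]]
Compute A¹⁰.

[[0, 0, 0], [0, 0, 0], [0, 0, 0]]

A is strictly triangular, hence nilpotent: A³ = 0, so A¹⁰ = 0.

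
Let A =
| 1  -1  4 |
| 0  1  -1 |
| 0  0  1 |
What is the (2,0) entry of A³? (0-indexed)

0

A = I + N where N = [[0, -1, 4], [0, 0, -1], [0, 0, 0]] is strictly upper-triangular, so N³ = 0.
(I + N)³ = I + 3·N + 3·N² = [[1, -3, 15], [0, 1, -3], [0, 0, 1]].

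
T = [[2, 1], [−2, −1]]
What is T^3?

T² = T (a projection; rank 1, trace 1), so T^3 = T.

[[2, 1], [−2, −1]]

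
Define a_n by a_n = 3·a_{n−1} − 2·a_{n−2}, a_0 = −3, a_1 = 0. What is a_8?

762

With companion matrix B = [[3, −2], [1, 0]], [a_n, a_{n−1}]ᵀ = B·[a_{n−1}, a_{n−2}]ᵀ, so [a_8, a_7]ᵀ = B⁷·[a_1, a_0]ᵀ.
B⁷ = [[255, −254], [127, −126]], giving [a_8, a_7]ᵀ = [[762], [378]].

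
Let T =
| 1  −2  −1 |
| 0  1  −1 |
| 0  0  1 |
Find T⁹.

[[1, −18, 63], [0, 1, −9], [0, 0, 1]]

T = I + N where N = [[0, −2, −1], [0, 0, −1], [0, 0, 0]] is strictly upper-triangular, so N³ = 0.
(I + N)⁹ = I + 9·N + 36·N² = [[1, −18, 63], [0, 1, −9], [0, 0, 1]].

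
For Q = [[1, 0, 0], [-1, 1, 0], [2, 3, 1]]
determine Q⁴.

[[1, 0, 0], [-4, 1, 0], [-10, 12, 1]]

Q = I + N where N = [[0, 0, 0], [-1, 0, 0], [2, 3, 0]] is strictly lower-triangular, so N³ = 0.
(I + N)⁴ = I + 4·N + 6·N² = [[1, 0, 0], [-4, 1, 0], [-10, 12, 1]].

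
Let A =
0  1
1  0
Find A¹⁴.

A² = I (check: tr A = 0 and det A = −1), so A¹⁴ = I since 14 is even.

[[1, 0], [0, 1]]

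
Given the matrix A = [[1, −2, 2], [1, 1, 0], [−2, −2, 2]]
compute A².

[[−5, −8, 6], [2, −1, 2], [−8, −2, 0]]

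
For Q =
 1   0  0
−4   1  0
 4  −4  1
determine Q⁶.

Q = I + N where N = [[0, 0, 0], [−4, 0, 0], [4, −4, 0]] is strictly lower-triangular, so N³ = 0.
(I + N)⁶ = I + 6·N + 15·N² = [[1, 0, 0], [−24, 1, 0], [264, −24, 1]].

[[1, 0, 0], [−24, 1, 0], [264, −24, 1]]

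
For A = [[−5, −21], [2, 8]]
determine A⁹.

tr A = 3 and det A = 2, so the characteristic polynomial is λ² − (3)λ + (2) with roots 2 and 1.
Eigenvectors give P = [[3, −7], [−1, 2]] with P⁻¹ = [[−2, −7], [−1, −3]], and A = P·diag(2, 1)·P⁻¹.
Then A⁹ = P·diag(512, 1)·P⁻¹ = [[1536, −7], [−512, 2]] · [[−2, −7], [−1, −3]] = [[−3065, −10731], [1022, 3578]].

[[−3065, −10731], [1022, 3578]]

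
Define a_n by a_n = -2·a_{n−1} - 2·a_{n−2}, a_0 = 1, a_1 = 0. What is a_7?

With companion matrix M = [[-2, -2], [1, 0]], [a_n, a_{n−1}]ᵀ = M·[a_{n−1}, a_{n−2}]ᵀ, so [a_7, a_6]ᵀ = M⁶·[a_1, a_0]ᵀ.
M⁶ = [[-8, -16], [8, 8]], giving [a_7, a_6]ᵀ = [[-16], [8]].

-16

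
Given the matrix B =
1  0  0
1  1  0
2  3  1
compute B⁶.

B = I + N where N = [[0, 0, 0], [1, 0, 0], [2, 3, 0]] is strictly lower-triangular, so N³ = 0.
(I + N)⁶ = I + 6·N + 15·N² = [[1, 0, 0], [6, 1, 0], [57, 18, 1]].

[[1, 0, 0], [6, 1, 0], [57, 18, 1]]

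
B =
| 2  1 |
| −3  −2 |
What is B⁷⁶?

B² = I (check: tr B = 0 and det B = −1), so B⁷⁶ = I since 76 is even.

[[1, 0], [0, 1]]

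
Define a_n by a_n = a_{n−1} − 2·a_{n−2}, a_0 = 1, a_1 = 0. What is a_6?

2

With companion matrix B = [[1, −2], [1, 0]], [a_n, a_{n−1}]ᵀ = B·[a_{n−1}, a_{n−2}]ᵀ, so [a_6, a_5]ᵀ = B^5·[a_1, a_0]ᵀ.
B^5 = [[5, 2], [−1, 6]], giving [a_6, a_5]ᵀ = [[2], [6]].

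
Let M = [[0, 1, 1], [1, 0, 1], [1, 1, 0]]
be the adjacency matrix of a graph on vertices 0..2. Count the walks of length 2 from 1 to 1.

The number of length-2 walks from vertex 1 to vertex 1 is entry (1,1) of M², where M is the adjacency matrix.
M² = [[2, 1, 1], [1, 2, 1], [1, 1, 2]]

2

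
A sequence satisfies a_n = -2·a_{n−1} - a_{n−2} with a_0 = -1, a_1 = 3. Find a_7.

With companion matrix T = [[-2, -1], [1, 0]], [a_n, a_{n−1}]ᵀ = T·[a_{n−1}, a_{n−2}]ᵀ, so [a_7, a_6]ᵀ = T⁶·[a_1, a_0]ᵀ.
T⁶ = [[7, 6], [-6, -5]], giving [a_7, a_6]ᵀ = [[15], [-13]].

15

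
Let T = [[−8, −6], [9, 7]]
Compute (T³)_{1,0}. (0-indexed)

tr T = −1 and det T = −2, so the characteristic polynomial is λ² − (−1)λ + (−2) with roots 1 and −2.
Eigenvectors give P = [[−2, −1], [3, 1]] with P⁻¹ = [[1, 1], [−3, −2]], and T = P·diag(1, −2)·P⁻¹.
Then T³ = P·diag(1, −8)·P⁻¹ = [[−2, 8], [3, −8]] · [[1, 1], [−3, −2]] = [[−26, −18], [27, 19]].

27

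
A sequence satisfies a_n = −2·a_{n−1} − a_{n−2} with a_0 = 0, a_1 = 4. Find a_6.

−24

With companion matrix T = [[−2, −1], [1, 0]], [a_n, a_{n−1}]ᵀ = T·[a_{n−1}, a_{n−2}]ᵀ, so [a_6, a_5]ᵀ = T⁵·[a_1, a_0]ᵀ.
T⁵ = [[−6, −5], [5, 4]], giving [a_6, a_5]ᵀ = [[−24], [20]].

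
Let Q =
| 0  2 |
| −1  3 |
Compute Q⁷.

[[−126, 254], [−127, 255]]

tr Q = 3 and det Q = 2, so the characteristic polynomial is λ² − (3)λ + (2) with roots 2 and 1.
Eigenvectors give P = [[−1, 2], [−1, 1]] with P⁻¹ = [[1, −2], [1, −1]], and Q = P·diag(2, 1)·P⁻¹.
Then Q⁷ = P·diag(128, 1)·P⁻¹ = [[−128, 2], [−128, 1]] · [[1, −2], [1, −1]] = [[−126, 254], [−127, 255]].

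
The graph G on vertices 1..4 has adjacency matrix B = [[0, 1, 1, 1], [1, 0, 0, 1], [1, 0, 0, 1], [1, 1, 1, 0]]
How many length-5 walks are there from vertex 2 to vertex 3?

18

The number of length-5 walks from vertex 2 to vertex 3 is entry (2,3) of B^5, where B is the adjacency matrix.
B^2 = [[3, 1, 1, 2], [1, 2, 2, 1], [1, 2, 2, 1], [2, 1, 1, 3]]
B^3 = [[4, 5, 5, 5], [5, 2, 2, 5], [5, 2, 2, 5], [5, 5, 5, 4]]
B^4 = [[15, 9, 9, 14], [9, 10, 10, 9], [9, 10, 10, 9], [14, 9, 9, 15]]
B^5 = [[32, 29, 29, 33], [29, 18, 18, 29], [29, 18, 18, 29], [33, 29, 29, 32]]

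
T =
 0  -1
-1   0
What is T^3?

T² = I (check: tr T = 0 and det T = -1), so T^3 = T since 3 is odd.

[[0, -1], [-1, 0]]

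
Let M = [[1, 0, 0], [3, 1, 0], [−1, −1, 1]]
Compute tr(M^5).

M = I + N where N = [[0, 0, 0], [3, 0, 0], [−1, −1, 0]] is strictly lower-triangular, so N^3 = 0.
(I + N)^5 = I + 5·N + 10·N^2 = [[1, 0, 0], [15, 1, 0], [−35, −5, 1]].

3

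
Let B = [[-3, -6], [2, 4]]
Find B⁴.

[[-3, -6], [2, 4]]

B² = B (a projection; rank 1, trace 1), so B⁴ = B.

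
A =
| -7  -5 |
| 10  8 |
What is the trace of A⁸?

tr A = 1 and det A = -6, so the characteristic polynomial is λ² − (1)λ + (-6) with roots 3 and -2.
Eigenvectors give P = [[1, -1], [-2, 1]] with P⁻¹ = [[-1, -1], [-2, -1]], and A = P·diag(3, -2)·P⁻¹.
Then A⁸ = P·diag(6561, 256)·P⁻¹ = [[6561, -256], [-13122, 256]] · [[-1, -1], [-2, -1]] = [[-6049, -6305], [12610, 12866]].

6817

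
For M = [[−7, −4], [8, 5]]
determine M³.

[[−55, −28], [56, 29]]

tr M = −2 and det M = −3, so the characteristic polynomial is λ² − (−2)λ + (−3) with roots 1 and −3.
Eigenvectors give P = [[−1, −1], [2, 1]] with P⁻¹ = [[1, 1], [−2, −1]], and M = P·diag(1, −3)·P⁻¹.
Then M³ = P·diag(1, −27)·P⁻¹ = [[−1, 27], [2, −27]] · [[1, 1], [−2, −1]] = [[−55, −28], [56, 29]].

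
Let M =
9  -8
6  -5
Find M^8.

tr M = 4 and det M = 3, so the characteristic polynomial is λ² − (4)λ + (3) with roots 1 and 3.
Eigenvectors give P = [[1, 4], [1, 3]] with P⁻¹ = [[-3, 4], [1, -1]], and M = P·diag(1, 3)·P⁻¹.
Then M^8 = P·diag(1, 6561)·P⁻¹ = [[1, 26244], [1, 19683]] · [[-3, 4], [1, -1]] = [[26241, -26240], [19680, -19679]].

[[26241, -26240], [19680, -19679]]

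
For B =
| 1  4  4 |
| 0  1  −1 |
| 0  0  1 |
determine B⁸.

B = I + N where N = [[0, 4, 4], [0, 0, −1], [0, 0, 0]] is strictly upper-triangular, so N³ = 0.
(I + N)⁸ = I + 8·N + 28·N² = [[1, 32, −80], [0, 1, −8], [0, 0, 1]].

[[1, 32, −80], [0, 1, −8], [0, 0, 1]]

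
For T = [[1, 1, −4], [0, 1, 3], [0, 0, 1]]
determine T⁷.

[[1, 7, 35], [0, 1, 21], [0, 0, 1]]

T = I + N where N = [[0, 1, −4], [0, 0, 3], [0, 0, 0]] is strictly upper-triangular, so N³ = 0.
(I + N)⁷ = I + 7·N + 21·N² = [[1, 7, 35], [0, 1, 21], [0, 0, 1]].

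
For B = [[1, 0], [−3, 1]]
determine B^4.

B = I + N where N = [[0, 0], [−3, 0]] is strictly lower-triangular, so N^2 = 0.
(I + N)^4 = I + 4·N = [[1, 0], [−12, 1]].

[[1, 0], [−12, 1]]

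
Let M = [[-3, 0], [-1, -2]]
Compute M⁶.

tr M = -5 and det M = 6, so the characteristic polynomial is λ² − (-5)λ + (6) with roots -3 and -2.
Eigenvectors give P = [[1, 0], [1, -1]] with P⁻¹ = [[1, 0], [1, -1]], and M = P·diag(-3, -2)·P⁻¹.
Then M⁶ = P·diag(729, 64)·P⁻¹ = [[729, 0], [729, -64]] · [[1, 0], [1, -1]] = [[729, 0], [665, 64]].

[[729, 0], [665, 64]]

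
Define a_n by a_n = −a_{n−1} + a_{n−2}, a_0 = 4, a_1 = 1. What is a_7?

With companion matrix C = [[−1, 1], [1, 0]], [a_n, a_{n−1}]ᵀ = C·[a_{n−1}, a_{n−2}]ᵀ, so [a_7, a_6]ᵀ = C⁶·[a_1, a_0]ᵀ.
C⁶ = [[13, −8], [−8, 5]], giving [a_7, a_6]ᵀ = [[−19], [12]].

−19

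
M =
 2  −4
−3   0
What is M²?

[[16, −8], [−6, 12]]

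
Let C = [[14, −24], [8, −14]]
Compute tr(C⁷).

tr C = 0 and det C = −4, so the characteristic polynomial is λ² − (0)λ + (−4) with roots 2 and −2.
Eigenvectors give P = [[2, −3], [1, −2]] with P⁻¹ = [[2, −3], [1, −2]], and C = P·diag(2, −2)·P⁻¹.
Then C⁷ = P·diag(128, −128)·P⁻¹ = [[256, 384], [128, 256]] · [[2, −3], [1, −2]] = [[896, −1536], [512, −896]].

0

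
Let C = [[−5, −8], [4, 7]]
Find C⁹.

tr C = 2 and det C = −3, so the characteristic polynomial is λ² − (2)λ + (−3) with roots 3 and −1.
Eigenvectors give P = [[−1, 2], [1, −1]] with P⁻¹ = [[1, 2], [1, 1]], and C = P·diag(3, −1)·P⁻¹.
Then C⁹ = P·diag(19683, −1)·P⁻¹ = [[−19683, −2], [19683, 1]] · [[1, 2], [1, 1]] = [[−19685, −39368], [19684, 39367]].

[[−19685, −39368], [19684, 39367]]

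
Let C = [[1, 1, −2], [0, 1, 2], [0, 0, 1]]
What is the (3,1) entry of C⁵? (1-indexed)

0

C = I + N where N = [[0, 1, −2], [0, 0, 2], [0, 0, 0]] is strictly upper-triangular, so N³ = 0.
(I + N)⁵ = I + 5·N + 10·N² = [[1, 5, 10], [0, 1, 10], [0, 0, 1]].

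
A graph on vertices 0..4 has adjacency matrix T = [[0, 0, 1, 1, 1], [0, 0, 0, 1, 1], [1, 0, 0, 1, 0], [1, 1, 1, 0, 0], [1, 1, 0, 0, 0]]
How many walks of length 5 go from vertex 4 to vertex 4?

The number of length-5 walks from vertex 4 to vertex 4 is entry (4,4) of T^5, where T is the adjacency matrix.
T^2 = [[3, 2, 1, 1, 0], [2, 2, 1, 0, 0], [1, 1, 2, 1, 1], [1, 0, 1, 3, 2], [0, 0, 1, 2, 2]]
T^3 = [[2, 1, 4, 6, 5], [1, 0, 2, 5, 4], [4, 2, 2, 4, 2], [6, 5, 4, 2, 1], [5, 4, 2, 1, 0]]
T^4 = [[15, 11, 8, 7, 3], [11, 9, 6, 3, 1], [8, 6, 8, 8, 6], [7, 3, 8, 15, 11], [3, 1, 6, 11, 9]]
T^5 = [[18, 10, 22, 34, 26], [10, 4, 14, 26, 20], [22, 14, 16, 22, 14], [34, 26, 22, 18, 10], [26, 20, 14, 10, 4]]

4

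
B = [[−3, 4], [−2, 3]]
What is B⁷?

[[−3, 4], [−2, 3]]

B² = I (check: tr B = 0 and det B = −1), so B⁷ = B since 7 is odd.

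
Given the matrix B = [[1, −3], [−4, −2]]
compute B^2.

[[13, 3], [4, 16]]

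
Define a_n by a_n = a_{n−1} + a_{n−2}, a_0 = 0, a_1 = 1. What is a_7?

13

With companion matrix B = [[1, 1], [1, 0]], [a_n, a_{n−1}]ᵀ = B·[a_{n−1}, a_{n−2}]ᵀ, so [a_7, a_6]ᵀ = B^6·[a_1, a_0]ᵀ.
B^6 = [[13, 8], [8, 5]], giving [a_7, a_6]ᵀ = [[13], [8]].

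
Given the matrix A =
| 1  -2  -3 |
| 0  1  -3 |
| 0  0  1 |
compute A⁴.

[[1, -8, 24], [0, 1, -12], [0, 0, 1]]

A = I + N where N = [[0, -2, -3], [0, 0, -3], [0, 0, 0]] is strictly upper-triangular, so N³ = 0.
(I + N)⁴ = I + 4·N + 6·N² = [[1, -8, 24], [0, 1, -12], [0, 0, 1]].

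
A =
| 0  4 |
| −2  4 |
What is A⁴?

A² = [[−8, 16], [−8, 8]]
A³ = [[−32, 32], [−16, 0]]
A⁴ = [[−64, 0], [0, −64]]

[[−64, 0], [0, −64]]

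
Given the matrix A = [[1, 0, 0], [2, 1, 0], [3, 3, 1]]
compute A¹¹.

[[1, 0, 0], [22, 1, 0], [363, 33, 1]]

A = I + N where N = [[0, 0, 0], [2, 0, 0], [3, 3, 0]] is strictly lower-triangular, so N³ = 0.
(I + N)¹¹ = I + 11·N + 55·N² = [[1, 0, 0], [22, 1, 0], [363, 33, 1]].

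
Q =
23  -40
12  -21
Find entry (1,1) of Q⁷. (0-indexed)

-10941

tr Q = 2 and det Q = -3, so the characteristic polynomial is λ² − (2)λ + (-3) with roots -1 and 3.
Eigenvectors give P = [[-5, 2], [-3, 1]] with P⁻¹ = [[1, -2], [3, -5]], and Q = P·diag(-1, 3)·P⁻¹.
Then Q⁷ = P·diag(-1, 2187)·P⁻¹ = [[5, 4374], [3, 2187]] · [[1, -2], [3, -5]] = [[13127, -21880], [6564, -10941]].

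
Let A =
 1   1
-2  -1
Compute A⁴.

[[1, 0], [0, 1]]

A² = [[-1, 0], [0, -1]]
A³ = [[-1, -1], [2, 1]]
A⁴ = [[1, 0], [0, 1]]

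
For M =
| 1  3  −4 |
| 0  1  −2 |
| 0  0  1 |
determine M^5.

M = I + N where N = [[0, 3, −4], [0, 0, −2], [0, 0, 0]] is strictly upper-triangular, so N^3 = 0.
(I + N)^5 = I + 5·N + 10·N^2 = [[1, 15, −80], [0, 1, −10], [0, 0, 1]].

[[1, 15, −80], [0, 1, −10], [0, 0, 1]]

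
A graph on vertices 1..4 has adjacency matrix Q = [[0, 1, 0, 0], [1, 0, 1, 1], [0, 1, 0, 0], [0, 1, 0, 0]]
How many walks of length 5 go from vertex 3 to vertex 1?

The number of length-5 walks from vertex 3 to vertex 1 is entry (3,1) of Q^5, where Q is the adjacency matrix.
Q^2 = [[1, 0, 1, 1], [0, 3, 0, 0], [1, 0, 1, 1], [1, 0, 1, 1]]
Q^3 = [[0, 3, 0, 0], [3, 0, 3, 3], [0, 3, 0, 0], [0, 3, 0, 0]]
Q^4 = [[3, 0, 3, 3], [0, 9, 0, 0], [3, 0, 3, 3], [3, 0, 3, 3]]
Q^5 = [[0, 9, 0, 0], [9, 0, 9, 9], [0, 9, 0, 0], [0, 9, 0, 0]]

0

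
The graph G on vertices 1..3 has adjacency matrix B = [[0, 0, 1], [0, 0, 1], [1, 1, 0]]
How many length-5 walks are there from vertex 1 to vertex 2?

0

The number of length-5 walks from vertex 1 to vertex 2 is entry (1,2) of B^5, where B is the adjacency matrix.
B^2 = [[1, 1, 0], [1, 1, 0], [0, 0, 2]]
B^3 = [[0, 0, 2], [0, 0, 2], [2, 2, 0]]
B^4 = [[2, 2, 0], [2, 2, 0], [0, 0, 4]]
B^5 = [[0, 0, 4], [0, 0, 4], [4, 4, 0]]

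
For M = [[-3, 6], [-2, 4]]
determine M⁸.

M² = M (a projection; rank 1, trace 1), so M⁸ = M.

[[-3, 6], [-2, 4]]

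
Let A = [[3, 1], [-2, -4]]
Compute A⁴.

A² = [[7, -1], [2, 14]]
A³ = [[23, 11], [-22, -54]]
A⁴ = [[47, -21], [42, 194]]

[[47, -21], [42, 194]]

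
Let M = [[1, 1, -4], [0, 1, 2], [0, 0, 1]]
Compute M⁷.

[[1, 7, 14], [0, 1, 14], [0, 0, 1]]

M = I + N where N = [[0, 1, -4], [0, 0, 2], [0, 0, 0]] is strictly upper-triangular, so N³ = 0.
(I + N)⁷ = I + 7·N + 21·N² = [[1, 7, 14], [0, 1, 14], [0, 0, 1]].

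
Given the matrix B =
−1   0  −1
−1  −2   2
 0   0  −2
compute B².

[[1, 0, 3], [3, 4, −7], [0, 0, 4]]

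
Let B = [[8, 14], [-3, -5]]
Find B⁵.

[[218, 434], [-93, -185]]

tr B = 3 and det B = 2, so the characteristic polynomial is λ² − (3)λ + (2) with roots 1 and 2.
Eigenvectors give P = [[-2, -7], [1, 3]] with P⁻¹ = [[3, 7], [-1, -2]], and B = P·diag(1, 2)·P⁻¹.
Then B⁵ = P·diag(1, 32)·P⁻¹ = [[-2, -224], [1, 96]] · [[3, 7], [-1, -2]] = [[218, 434], [-93, -185]].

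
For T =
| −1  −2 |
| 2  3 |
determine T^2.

[[−3, −4], [4, 5]]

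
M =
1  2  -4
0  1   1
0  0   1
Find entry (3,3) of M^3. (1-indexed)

M = I + N where N = [[0, 2, -4], [0, 0, 1], [0, 0, 0]] is strictly upper-triangular, so N^3 = 0.
(I + N)^3 = I + 3·N + 3·N^2 = [[1, 6, -6], [0, 1, 3], [0, 0, 1]].

1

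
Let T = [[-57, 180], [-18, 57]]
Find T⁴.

tr T = 0 and det T = -9, so the characteristic polynomial is λ² − (0)λ + (-9) with roots -3 and 3.
Eigenvectors give P = [[10, 3], [3, 1]] with P⁻¹ = [[1, -3], [-3, 10]], and T = P·diag(-3, 3)·P⁻¹.
Then T⁴ = P·diag(81, 81)·P⁻¹ = [[810, 243], [243, 81]] · [[1, -3], [-3, 10]] = [[81, 0], [0, 81]].

[[81, 0], [0, 81]]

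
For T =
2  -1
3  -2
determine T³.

T² = I (check: tr T = 0 and det T = -1), so T³ = T since 3 is odd.

[[2, -1], [3, -2]]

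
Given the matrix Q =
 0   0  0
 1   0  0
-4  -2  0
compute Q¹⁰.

Q is strictly triangular, hence nilpotent: Q³ = 0, so Q¹⁰ = 0.

[[0, 0, 0], [0, 0, 0], [0, 0, 0]]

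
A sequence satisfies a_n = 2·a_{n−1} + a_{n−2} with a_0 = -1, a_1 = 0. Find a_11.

-2378

With companion matrix T = [[2, 1], [1, 0]], [a_n, a_{n−1}]ᵀ = T·[a_{n−1}, a_{n−2}]ᵀ, so [a_11, a_10]ᵀ = T¹⁰·[a_1, a_0]ᵀ.
T¹⁰ = [[5741, 2378], [2378, 985]], giving [a_11, a_10]ᵀ = [[-2378], [-985]].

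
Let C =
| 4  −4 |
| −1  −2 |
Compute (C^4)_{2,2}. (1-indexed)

80

C^2 = [[20, −8], [−2, 8]]
C^3 = [[88, −64], [−16, −8]]
C^4 = [[416, −224], [−56, 80]]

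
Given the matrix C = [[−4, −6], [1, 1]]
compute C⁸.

tr C = −3 and det C = 2, so the characteristic polynomial is λ² − (−3)λ + (2) with roots −1 and −2.
Eigenvectors give P = [[2, −3], [−1, 1]] with P⁻¹ = [[−1, −3], [−1, −2]], and C = P·diag(−1, −2)·P⁻¹.
Then C⁸ = P·diag(1, 256)·P⁻¹ = [[2, −768], [−1, 256]] · [[−1, −3], [−1, −2]] = [[766, 1530], [−255, −509]].

[[766, 1530], [−255, −509]]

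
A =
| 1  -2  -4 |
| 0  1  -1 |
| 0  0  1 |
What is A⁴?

A = I + N where N = [[0, -2, -4], [0, 0, -1], [0, 0, 0]] is strictly upper-triangular, so N³ = 0.
(I + N)⁴ = I + 4·N + 6·N² = [[1, -8, -4], [0, 1, -4], [0, 0, 1]].

[[1, -8, -4], [0, 1, -4], [0, 0, 1]]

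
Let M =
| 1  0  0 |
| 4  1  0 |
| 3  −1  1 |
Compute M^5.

[[1, 0, 0], [20, 1, 0], [−25, −5, 1]]

M = I + N where N = [[0, 0, 0], [4, 0, 0], [3, −1, 0]] is strictly lower-triangular, so N^3 = 0.
(I + N)^5 = I + 5·N + 10·N^2 = [[1, 0, 0], [20, 1, 0], [−25, −5, 1]].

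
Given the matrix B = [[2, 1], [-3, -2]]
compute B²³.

[[2, 1], [-3, -2]]

B² = I (check: tr B = 0 and det B = -1), so B²³ = B since 23 is odd.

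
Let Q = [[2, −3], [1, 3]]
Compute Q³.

Q² = [[1, −15], [5, 6]]
Q³ = [[−13, −48], [16, 3]]

[[−13, −48], [16, 3]]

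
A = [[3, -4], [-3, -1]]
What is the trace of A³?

98

A² = [[21, -8], [-6, 13]]
A³ = [[87, -76], [-57, 11]]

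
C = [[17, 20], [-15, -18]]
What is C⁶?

tr C = -1 and det C = -6, so the characteristic polynomial is λ² − (-1)λ + (-6) with roots 2 and -3.
Eigenvectors give P = [[-4, 1], [3, -1]] with P⁻¹ = [[-1, -1], [-3, -4]], and C = P·diag(2, -3)·P⁻¹.
Then C⁶ = P·diag(64, 729)·P⁻¹ = [[-256, 729], [192, -729]] · [[-1, -1], [-3, -4]] = [[-1931, -2660], [1995, 2724]].

[[-1931, -2660], [1995, 2724]]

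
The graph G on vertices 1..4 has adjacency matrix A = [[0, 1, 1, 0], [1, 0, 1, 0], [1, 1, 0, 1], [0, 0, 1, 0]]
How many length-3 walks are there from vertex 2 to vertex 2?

2

The number of length-3 walks from vertex 2 to vertex 2 is entry (2,2) of A^3, where A is the adjacency matrix.
A^2 = [[2, 1, 1, 1], [1, 2, 1, 1], [1, 1, 3, 0], [1, 1, 0, 1]]
A^3 = [[2, 3, 4, 1], [3, 2, 4, 1], [4, 4, 2, 3], [1, 1, 3, 0]]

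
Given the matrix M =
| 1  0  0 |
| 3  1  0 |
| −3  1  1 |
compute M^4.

[[1, 0, 0], [12, 1, 0], [6, 4, 1]]

M = I + N where N = [[0, 0, 0], [3, 0, 0], [−3, 1, 0]] is strictly lower-triangular, so N^3 = 0.
(I + N)^4 = I + 4·N + 6·N^2 = [[1, 0, 0], [12, 1, 0], [6, 4, 1]].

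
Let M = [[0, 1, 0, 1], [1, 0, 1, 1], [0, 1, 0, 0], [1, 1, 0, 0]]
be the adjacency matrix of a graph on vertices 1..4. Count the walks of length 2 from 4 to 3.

The number of length-2 walks from vertex 4 to vertex 3 is entry (4,3) of M^2, where M is the adjacency matrix.
M^2 = [[2, 1, 1, 1], [1, 3, 0, 1], [1, 0, 1, 1], [1, 1, 1, 2]]

1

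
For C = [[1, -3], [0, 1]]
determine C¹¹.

[[1, -33], [0, 1]]

C = I + N where N = [[0, -3], [0, 0]] is strictly upper-triangular, so N² = 0.
(I + N)¹¹ = I + 11·N = [[1, -33], [0, 1]].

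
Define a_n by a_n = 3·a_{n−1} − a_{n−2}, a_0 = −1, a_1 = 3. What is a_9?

With companion matrix M = [[3, −1], [1, 0]], [a_n, a_{n−1}]ᵀ = M·[a_{n−1}, a_{n−2}]ᵀ, so [a_9, a_8]ᵀ = M⁸·[a_1, a_0]ᵀ.
M⁸ = [[2584, −987], [987, −377]], giving [a_9, a_8]ᵀ = [[8739], [3338]].

8739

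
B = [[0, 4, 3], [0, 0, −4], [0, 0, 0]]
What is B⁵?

B is strictly triangular, hence nilpotent: B³ = 0, so B⁵ = 0.

[[0, 0, 0], [0, 0, 0], [0, 0, 0]]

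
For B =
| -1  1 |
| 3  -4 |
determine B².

[[4, -5], [-15, 19]]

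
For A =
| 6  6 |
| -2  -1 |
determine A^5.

[[876, 1266], [-422, -601]]

tr A = 5 and det A = 6, so the characteristic polynomial is λ² − (5)λ + (6) with roots 3 and 2.
Eigenvectors give P = [[-2, -3], [1, 2]] with P⁻¹ = [[-2, -3], [1, 2]], and A = P·diag(3, 2)·P⁻¹.
Then A^5 = P·diag(243, 32)·P⁻¹ = [[-486, -96], [243, 64]] · [[-2, -3], [1, 2]] = [[876, 1266], [-422, -601]].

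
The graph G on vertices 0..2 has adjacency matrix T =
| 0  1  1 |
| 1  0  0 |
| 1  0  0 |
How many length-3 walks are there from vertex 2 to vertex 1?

The number of length-3 walks from vertex 2 to vertex 1 is entry (2,1) of T³, where T is the adjacency matrix.
T² = [[2, 0, 0], [0, 1, 1], [0, 1, 1]]
T³ = [[0, 2, 2], [2, 0, 0], [2, 0, 0]]

0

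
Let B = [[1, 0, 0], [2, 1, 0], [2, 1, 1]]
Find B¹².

B = I + N where N = [[0, 0, 0], [2, 0, 0], [2, 1, 0]] is strictly lower-triangular, so N³ = 0.
(I + N)¹² = I + 12·N + 66·N² = [[1, 0, 0], [24, 1, 0], [156, 12, 1]].

[[1, 0, 0], [24, 1, 0], [156, 12, 1]]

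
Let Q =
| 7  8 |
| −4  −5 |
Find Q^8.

[[13121, 13120], [−6560, −6559]]

tr Q = 2 and det Q = −3, so the characteristic polynomial is λ² − (2)λ + (−3) with roots 3 and −1.
Eigenvectors give P = [[−2, −1], [1, 1]] with P⁻¹ = [[−1, −1], [1, 2]], and Q = P·diag(3, −1)·P⁻¹.
Then Q^8 = P·diag(6561, 1)·P⁻¹ = [[−13122, −1], [6561, 1]] · [[−1, −1], [1, 2]] = [[13121, 13120], [−6560, −6559]].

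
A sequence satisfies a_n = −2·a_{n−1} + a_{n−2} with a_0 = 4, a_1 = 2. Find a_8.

−140

With companion matrix A = [[−2, 1], [1, 0]], [a_n, a_{n−1}]ᵀ = A·[a_{n−1}, a_{n−2}]ᵀ, so [a_8, a_7]ᵀ = A^7·[a_1, a_0]ᵀ.
A^7 = [[−408, 169], [169, −70]], giving [a_8, a_7]ᵀ = [[−140], [58]].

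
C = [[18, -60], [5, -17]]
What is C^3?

[[132, -420], [35, -113]]

tr C = 1 and det C = -6, so the characteristic polynomial is λ² − (1)λ + (-6) with roots -2 and 3.
Eigenvectors give P = [[3, 4], [1, 1]] with P⁻¹ = [[-1, 4], [1, -3]], and C = P·diag(-2, 3)·P⁻¹.
Then C^3 = P·diag(-8, 27)·P⁻¹ = [[-24, 108], [-8, 27]] · [[-1, 4], [1, -3]] = [[132, -420], [35, -113]].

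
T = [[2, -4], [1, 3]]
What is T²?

[[0, -20], [5, 5]]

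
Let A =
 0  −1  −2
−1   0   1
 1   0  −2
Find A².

[[−1, 0, 3], [1, 1, 0], [−2, −1, 2]]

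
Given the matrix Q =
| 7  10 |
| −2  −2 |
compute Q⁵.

[[1087, 2110], [−422, −812]]

tr Q = 5 and det Q = 6, so the characteristic polynomial is λ² − (5)λ + (6) with roots 2 and 3.
Eigenvectors give P = [[−2, 5], [1, −2]] with P⁻¹ = [[2, 5], [1, 2]], and Q = P·diag(2, 3)·P⁻¹.
Then Q⁵ = P·diag(32, 243)·P⁻¹ = [[−64, 1215], [32, −486]] · [[2, 5], [1, 2]] = [[1087, 2110], [−422, −812]].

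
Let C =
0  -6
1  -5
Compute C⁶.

tr C = -5 and det C = 6, so the characteristic polynomial is λ² − (-5)λ + (6) with roots -2 and -3.
Eigenvectors give P = [[-3, 2], [-1, 1]] with P⁻¹ = [[-1, 2], [-1, 3]], and C = P·diag(-2, -3)·P⁻¹.
Then C⁶ = P·diag(64, 729)·P⁻¹ = [[-192, 1458], [-64, 729]] · [[-1, 2], [-1, 3]] = [[-1266, 3990], [-665, 2059]].

[[-1266, 3990], [-665, 2059]]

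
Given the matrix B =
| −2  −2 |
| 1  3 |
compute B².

[[2, −2], [1, 7]]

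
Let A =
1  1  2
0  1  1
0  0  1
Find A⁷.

A = I + N where N = [[0, 1, 2], [0, 0, 1], [0, 0, 0]] is strictly upper-triangular, so N³ = 0.
(I + N)⁷ = I + 7·N + 21·N² = [[1, 7, 35], [0, 1, 7], [0, 0, 1]].

[[1, 7, 35], [0, 1, 7], [0, 0, 1]]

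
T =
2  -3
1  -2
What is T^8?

T² = I (check: tr T = 0 and det T = -1), so T^8 = I since 8 is even.

[[1, 0], [0, 1]]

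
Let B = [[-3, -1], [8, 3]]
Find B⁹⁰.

B² = I (check: tr B = 0 and det B = -1), so B⁹⁰ = I since 90 is even.

[[1, 0], [0, 1]]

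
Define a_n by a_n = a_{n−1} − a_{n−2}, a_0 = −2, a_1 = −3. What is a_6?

−2

With companion matrix M = [[1, −1], [1, 0]], [a_n, a_{n−1}]ᵀ = M·[a_{n−1}, a_{n−2}]ᵀ, so [a_6, a_5]ᵀ = M⁵·[a_1, a_0]ᵀ.
M⁵ = [[0, 1], [−1, 1]], giving [a_6, a_5]ᵀ = [[−2], [1]].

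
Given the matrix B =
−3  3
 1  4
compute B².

[[12, 3], [1, 19]]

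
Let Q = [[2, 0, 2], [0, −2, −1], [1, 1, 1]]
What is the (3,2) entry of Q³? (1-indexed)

4

Q² = [[6, 2, 6], [−1, 3, 1], [3, −1, 2]]
Q³ = [[18, 2, 16], [−1, −5, −4], [8, 4, 9]]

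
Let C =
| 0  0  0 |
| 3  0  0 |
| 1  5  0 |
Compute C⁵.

C is strictly triangular, hence nilpotent: C³ = 0, so C⁵ = 0.

[[0, 0, 0], [0, 0, 0], [0, 0, 0]]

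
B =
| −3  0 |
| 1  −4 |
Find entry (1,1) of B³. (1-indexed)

−27

B² = [[9, 0], [−7, 16]]
B³ = [[−27, 0], [37, −64]]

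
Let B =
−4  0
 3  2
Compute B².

[[16, 0], [−6, 4]]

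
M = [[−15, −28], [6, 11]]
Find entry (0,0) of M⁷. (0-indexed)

−15303

tr M = −4 and det M = 3, so the characteristic polynomial is λ² − (−4)λ + (3) with roots −1 and −3.
Eigenvectors give P = [[−2, 7], [1, −3]] with P⁻¹ = [[3, 7], [1, 2]], and M = P·diag(−1, −3)·P⁻¹.
Then M⁷ = P·diag(−1, −2187)·P⁻¹ = [[2, −15309], [−1, 6561]] · [[3, 7], [1, 2]] = [[−15303, −30604], [6558, 13115]].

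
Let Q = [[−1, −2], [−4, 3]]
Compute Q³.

Q² = [[9, −4], [−8, 17]]
Q³ = [[7, −30], [−60, 67]]

[[7, −30], [−60, 67]]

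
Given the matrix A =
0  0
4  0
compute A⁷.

A is strictly triangular, hence nilpotent: A² = 0, so A⁷ = 0.

[[0, 0], [0, 0]]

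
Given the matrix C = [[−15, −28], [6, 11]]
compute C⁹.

tr C = −4 and det C = 3, so the characteristic polynomial is λ² − (−4)λ + (3) with roots −3 and −1.
Eigenvectors give P = [[7, −2], [−3, 1]] with P⁻¹ = [[1, 2], [3, 7]], and C = P·diag(−3, −1)·P⁻¹.
Then C⁹ = P·diag(−19683, −1)·P⁻¹ = [[−137781, 2], [59049, −1]] · [[1, 2], [3, 7]] = [[−137775, −275548], [59046, 118091]].

[[−137775, −275548], [59046, 118091]]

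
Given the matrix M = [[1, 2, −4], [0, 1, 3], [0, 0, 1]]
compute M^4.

[[1, 8, 20], [0, 1, 12], [0, 0, 1]]

M = I + N where N = [[0, 2, −4], [0, 0, 3], [0, 0, 0]] is strictly upper-triangular, so N^3 = 0.
(I + N)^4 = I + 4·N + 6·N^2 = [[1, 8, 20], [0, 1, 12], [0, 0, 1]].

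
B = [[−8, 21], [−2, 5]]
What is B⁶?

tr B = −3 and det B = 2, so the characteristic polynomial is λ² − (−3)λ + (2) with roots −1 and −2.
Eigenvectors give P = [[3, 7], [1, 2]] with P⁻¹ = [[−2, 7], [1, −3]], and B = P·diag(−1, −2)·P⁻¹.
Then B⁶ = P·diag(1, 64)·P⁻¹ = [[3, 448], [1, 128]] · [[−2, 7], [1, −3]] = [[442, −1323], [126, −377]].

[[442, −1323], [126, −377]]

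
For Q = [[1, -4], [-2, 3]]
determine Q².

[[9, -16], [-8, 17]]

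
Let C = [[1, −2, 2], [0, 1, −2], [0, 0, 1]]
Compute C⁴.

[[1, −8, 32], [0, 1, −8], [0, 0, 1]]

C = I + N where N = [[0, −2, 2], [0, 0, −2], [0, 0, 0]] is strictly upper-triangular, so N³ = 0.
(I + N)⁴ = I + 4·N + 6·N² = [[1, −8, 32], [0, 1, −8], [0, 0, 1]].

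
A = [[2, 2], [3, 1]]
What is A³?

[[38, 26], [39, 25]]

A² = [[10, 6], [9, 7]]
A³ = [[38, 26], [39, 25]]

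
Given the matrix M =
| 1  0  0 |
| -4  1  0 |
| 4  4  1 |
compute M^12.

[[1, 0, 0], [-48, 1, 0], [-1008, 48, 1]]

M = I + N where N = [[0, 0, 0], [-4, 0, 0], [4, 4, 0]] is strictly lower-triangular, so N^3 = 0.
(I + N)^12 = I + 12·N + 66·N^2 = [[1, 0, 0], [-48, 1, 0], [-1008, 48, 1]].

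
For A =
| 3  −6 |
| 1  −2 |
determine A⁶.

[[3, −6], [1, −2]]

A² = A (a projection; rank 1, trace 1), so A⁶ = A.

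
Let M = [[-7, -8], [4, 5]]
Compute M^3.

[[-55, -56], [28, 29]]

tr M = -2 and det M = -3, so the characteristic polynomial is λ² − (-2)λ + (-3) with roots 1 and -3.
Eigenvectors give P = [[1, -2], [-1, 1]] with P⁻¹ = [[-1, -2], [-1, -1]], and M = P·diag(1, -3)·P⁻¹.
Then M^3 = P·diag(1, -27)·P⁻¹ = [[1, 54], [-1, -27]] · [[-1, -2], [-1, -1]] = [[-55, -56], [28, 29]].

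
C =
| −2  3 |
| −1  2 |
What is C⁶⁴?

C² = I (check: tr C = 0 and det C = −1), so C⁶⁴ = I since 64 is even.

[[1, 0], [0, 1]]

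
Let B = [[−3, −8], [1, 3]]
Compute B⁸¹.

B² = I (check: tr B = 0 and det B = −1), so B⁸¹ = B since 81 is odd.

[[−3, −8], [1, 3]]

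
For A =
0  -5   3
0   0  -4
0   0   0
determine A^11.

A is strictly triangular, hence nilpotent: A^3 = 0, so A^11 = 0.

[[0, 0, 0], [0, 0, 0], [0, 0, 0]]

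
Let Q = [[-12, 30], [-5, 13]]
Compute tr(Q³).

tr Q = 1 and det Q = -6, so the characteristic polynomial is λ² − (1)λ + (-6) with roots -2 and 3.
Eigenvectors give P = [[3, -2], [1, -1]] with P⁻¹ = [[1, -2], [1, -3]], and Q = P·diag(-2, 3)·P⁻¹.
Then Q³ = P·diag(-8, 27)·P⁻¹ = [[-24, -54], [-8, -27]] · [[1, -2], [1, -3]] = [[-78, 210], [-35, 97]].

19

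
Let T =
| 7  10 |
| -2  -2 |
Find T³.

[[103, 190], [-38, -68]]

tr T = 5 and det T = 6, so the characteristic polynomial is λ² − (5)λ + (6) with roots 2 and 3.
Eigenvectors give P = [[-2, 5], [1, -2]] with P⁻¹ = [[2, 5], [1, 2]], and T = P·diag(2, 3)·P⁻¹.
Then T³ = P·diag(8, 27)·P⁻¹ = [[-16, 135], [8, -54]] · [[2, 5], [1, 2]] = [[103, 190], [-38, -68]].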